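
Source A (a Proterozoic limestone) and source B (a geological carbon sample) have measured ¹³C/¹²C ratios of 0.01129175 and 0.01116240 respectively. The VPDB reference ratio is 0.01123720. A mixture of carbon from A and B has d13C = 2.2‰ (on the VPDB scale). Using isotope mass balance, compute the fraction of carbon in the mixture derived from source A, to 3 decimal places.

0.769

δ_A = (0.01129175/0.01123720 − 1)×1000 = (1.004854 − 1)×1000 = 4.854‰
δ_B = (0.01116240/0.01123720 − 1)×1000 = (0.993344 − 1)×1000 = -6.656‰
f_A = (δ_mix − δ_B)/(δ_A − δ_B) = (2.2 − (-6.656))/(4.854 − (-6.656))
f_A = 8.856 / 11.511 = 0.7694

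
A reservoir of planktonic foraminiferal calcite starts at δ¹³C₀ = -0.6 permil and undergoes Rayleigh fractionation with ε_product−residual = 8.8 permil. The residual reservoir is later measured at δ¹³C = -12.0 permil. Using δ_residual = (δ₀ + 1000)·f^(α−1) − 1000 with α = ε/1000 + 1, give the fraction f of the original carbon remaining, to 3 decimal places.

α − 1 = ε/1000 = 0.0088
(δ_res + 1000)/(δ₀ + 1000) = (-12.0 + 1000)/(-0.6 + 1000) = 988.0/999.4 = 0.988593
f = 0.988593^(1/0.0088) = exp(ln(0.988593)/0.0088) = exp(-0.01147/0.0088)
f = exp(-1.3037) = 0.2715

0.272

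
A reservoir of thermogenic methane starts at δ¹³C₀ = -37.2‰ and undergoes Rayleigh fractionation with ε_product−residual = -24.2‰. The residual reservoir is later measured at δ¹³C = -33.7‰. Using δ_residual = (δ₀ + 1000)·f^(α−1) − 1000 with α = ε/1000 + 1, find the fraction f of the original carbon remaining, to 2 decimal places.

0.86

α − 1 = ε/1000 = -0.0242
(δ_res + 1000)/(δ₀ + 1000) = (-33.7 + 1000)/(-37.2 + 1000) = 966.3/962.8 = 1.003635
f = 1.003635^(1/-0.0242) = exp(ln(1.003635)/-0.0242) = exp(0.00363/-0.0242)
f = exp(-0.1499) = 0.8608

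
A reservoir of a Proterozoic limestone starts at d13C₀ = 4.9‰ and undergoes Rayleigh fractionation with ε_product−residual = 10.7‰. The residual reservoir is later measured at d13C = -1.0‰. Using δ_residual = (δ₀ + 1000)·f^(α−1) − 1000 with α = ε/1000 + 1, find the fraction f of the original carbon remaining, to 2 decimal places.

α − 1 = ε/1000 = 0.0107
(δ_res + 1000)/(δ₀ + 1000) = (-1.0 + 1000)/(4.9 + 1000) = 999.0/1004.9 = 0.994129
f = 0.994129^(1/0.0107) = exp(ln(0.994129)/0.0107) = exp(-0.00589/0.0107)
f = exp(-0.5503) = 0.5768

0.58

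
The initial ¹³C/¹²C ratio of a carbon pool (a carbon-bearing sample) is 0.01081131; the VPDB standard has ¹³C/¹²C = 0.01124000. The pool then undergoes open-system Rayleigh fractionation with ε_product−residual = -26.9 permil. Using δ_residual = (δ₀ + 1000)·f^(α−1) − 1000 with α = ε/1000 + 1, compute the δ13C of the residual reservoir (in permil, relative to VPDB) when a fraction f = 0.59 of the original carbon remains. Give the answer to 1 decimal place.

δ₀ = (0.01081131/0.01124000 − 1)×1000 = (0.961860 − 1)×1000 = -38.140 permil
α − 1 = ε/1000 = -0.0269
f^(α−1) = 0.59^(-0.0269) = 1.014295
δ_res = (-38.140 + 1000) × 1.014295 − 1000 = 975.610 − 1000 = -24.39 permil

-24.4 permil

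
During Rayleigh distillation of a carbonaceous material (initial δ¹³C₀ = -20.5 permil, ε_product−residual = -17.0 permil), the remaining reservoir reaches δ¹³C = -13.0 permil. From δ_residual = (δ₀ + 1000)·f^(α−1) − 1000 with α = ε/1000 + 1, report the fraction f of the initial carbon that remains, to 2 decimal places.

0.64

α − 1 = ε/1000 = -0.0170
(δ_res + 1000)/(δ₀ + 1000) = (-13.0 + 1000)/(-20.5 + 1000) = 987.0/979.5 = 1.007657
f = 1.007657^(1/-0.0170) = exp(ln(1.007657)/-0.0170) = exp(0.00763/-0.0170)
f = exp(-0.4487) = 0.6385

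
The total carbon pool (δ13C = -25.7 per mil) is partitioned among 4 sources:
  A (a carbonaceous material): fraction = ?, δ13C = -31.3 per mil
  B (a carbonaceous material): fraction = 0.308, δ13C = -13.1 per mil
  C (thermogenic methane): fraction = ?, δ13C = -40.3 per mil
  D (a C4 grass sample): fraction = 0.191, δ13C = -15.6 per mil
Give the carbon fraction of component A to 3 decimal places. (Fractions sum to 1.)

0.167

Let f_A and f_C be the unknown fractions; fractions sum to 1 so f_A + f_C = 0.501.
Mass balance: Σ fᵢ·δᵢ = δ_bulk ⇒ f_A·(-31.3) + f_C·(-40.3) = -25.7 − (-7.014) = -18.686
Substitute f_C = 0.501 − f_A:
f_A·(-31.3 − -40.3) = -18.686 − 0.501×(-40.3) = 1.505
f_A = 1.505 / 9.0 = 0.1672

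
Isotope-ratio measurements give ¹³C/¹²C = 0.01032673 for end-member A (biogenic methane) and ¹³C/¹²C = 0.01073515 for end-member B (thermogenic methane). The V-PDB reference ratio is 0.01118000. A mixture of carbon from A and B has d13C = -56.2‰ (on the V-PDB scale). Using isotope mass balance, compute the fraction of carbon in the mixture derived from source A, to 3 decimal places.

0.449

δ_A = (0.01032673/0.01118000 − 1)×1000 = (0.923679 − 1)×1000 = -76.321‰
δ_B = (0.01073515/0.01118000 − 1)×1000 = (0.960210 − 1)×1000 = -39.790‰
f_A = (δ_mix − δ_B)/(δ_A − δ_B) = (-56.2 − (-39.790))/(-76.321 − (-39.790))
f_A = -16.410 / -36.531 = 0.4492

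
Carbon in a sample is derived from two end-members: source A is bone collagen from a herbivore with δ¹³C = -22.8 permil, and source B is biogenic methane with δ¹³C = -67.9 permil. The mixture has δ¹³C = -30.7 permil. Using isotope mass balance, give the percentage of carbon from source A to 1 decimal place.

82.5%

δ_mix = f_A·δ_A + (1 − f_A)·δ_B  ⇒  f_A = (δ_mix − δ_B)/(δ_A − δ_B)
f_A = (-30.7 − (-67.9)) / (-22.8 − (-67.9))
f_A = 37.2 / 45.1 = 0.8248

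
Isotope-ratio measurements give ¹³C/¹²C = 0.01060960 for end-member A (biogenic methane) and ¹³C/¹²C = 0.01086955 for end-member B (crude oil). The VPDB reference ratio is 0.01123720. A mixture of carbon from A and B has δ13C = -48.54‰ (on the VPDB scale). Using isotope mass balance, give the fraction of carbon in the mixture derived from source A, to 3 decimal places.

δ_A = (0.01060960/0.01123720 − 1)×1000 = (0.944150 − 1)×1000 = -55.850‰
δ_B = (0.01086955/0.01123720 − 1)×1000 = (0.967283 − 1)×1000 = -32.717‰
f_A = (δ_mix − δ_B)/(δ_A − δ_B) = (-48.54 − (-32.717))/(-55.850 − (-32.717))
f_A = -15.823 / -23.133 = 0.6840

0.684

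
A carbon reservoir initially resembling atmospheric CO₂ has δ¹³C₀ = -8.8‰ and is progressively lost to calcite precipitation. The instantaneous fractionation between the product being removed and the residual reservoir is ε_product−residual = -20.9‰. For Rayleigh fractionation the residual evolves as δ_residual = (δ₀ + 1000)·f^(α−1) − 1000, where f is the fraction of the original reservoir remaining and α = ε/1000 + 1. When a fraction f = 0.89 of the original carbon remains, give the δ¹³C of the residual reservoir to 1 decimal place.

Rayleigh residual: δ_res = (δ₀ + 1000)·f^(α−1) − 1000
α = ε/1000 + 1 = 0.97910, so α − 1 = -0.02090
f^(α−1) = 0.89^(-0.02090) = 1.002439
δ_res = (-8.8 + 1000) × 1.002439 − 1000 = 993.617 − 1000 = -6.38‰

-6.4‰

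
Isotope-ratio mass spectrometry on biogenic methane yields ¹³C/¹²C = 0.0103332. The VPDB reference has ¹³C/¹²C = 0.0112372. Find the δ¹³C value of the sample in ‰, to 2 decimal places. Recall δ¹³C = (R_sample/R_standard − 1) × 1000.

δ¹³C = (R_sample / R_standard − 1) × 1000
R_sample / R_standard = 0.0103332 / 0.0112372 = 0.919553
δ¹³C = (0.919553 − 1) × 1000 = -80.447‰

-80.45‰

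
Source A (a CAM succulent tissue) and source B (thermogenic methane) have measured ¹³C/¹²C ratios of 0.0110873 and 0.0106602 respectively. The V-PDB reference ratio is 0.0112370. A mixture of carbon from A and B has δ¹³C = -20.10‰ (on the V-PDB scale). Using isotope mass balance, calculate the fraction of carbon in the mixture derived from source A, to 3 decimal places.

0.822

δ_A = (0.0110873/0.0112370 − 1)×1000 = (0.986678 − 1)×1000 = -13.322‰
δ_B = (0.0106602/0.0112370 − 1)×1000 = (0.948670 − 1)×1000 = -51.330‰
f_A = (δ_mix − δ_B)/(δ_A − δ_B) = (-20.10 − (-51.330))/(-13.322 − (-51.330))
f_A = 31.230 / 38.008 = 0.8217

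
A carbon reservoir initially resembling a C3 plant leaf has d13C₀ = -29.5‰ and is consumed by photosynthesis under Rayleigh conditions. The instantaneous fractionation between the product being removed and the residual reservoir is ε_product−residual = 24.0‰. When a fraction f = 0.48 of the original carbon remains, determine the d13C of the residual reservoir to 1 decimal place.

-46.4‰

Rayleigh residual: δ_res = (δ₀ + 1000)·f^(α−1) − 1000
α = ε/1000 + 1 = 1.02400, so α − 1 = 0.02400
f^(α−1) = 0.48^(0.02400) = 0.982539
δ_res = (-29.5 + 1000) × 0.982539 − 1000 = 953.554 − 1000 = -46.45‰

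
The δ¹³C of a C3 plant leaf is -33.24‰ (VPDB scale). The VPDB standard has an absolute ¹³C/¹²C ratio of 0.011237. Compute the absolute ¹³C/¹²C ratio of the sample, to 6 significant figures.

0.0108635

R_sample = R_standard × (δ¹³C/1000 + 1)
R_sample = 0.011237 × (-33.24/1000 + 1) = 0.011237 × 0.966760
R_sample = 0.0108635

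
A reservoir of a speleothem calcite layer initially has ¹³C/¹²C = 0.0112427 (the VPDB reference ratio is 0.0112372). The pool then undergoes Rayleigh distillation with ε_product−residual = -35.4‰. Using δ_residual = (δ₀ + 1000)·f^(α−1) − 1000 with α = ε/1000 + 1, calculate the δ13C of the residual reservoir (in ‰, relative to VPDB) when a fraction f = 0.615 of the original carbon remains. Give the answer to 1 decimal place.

δ₀ = (0.0112427/0.0112372 − 1)×1000 = (1.000489 − 1)×1000 = 0.489‰
α − 1 = ε/1000 = -0.0354
f^(α−1) = 0.615^(-0.0354) = 1.017358
δ_res = (0.489 + 1000) × 1.017358 − 1000 = 1017.856 − 1000 = 17.86‰

17.9‰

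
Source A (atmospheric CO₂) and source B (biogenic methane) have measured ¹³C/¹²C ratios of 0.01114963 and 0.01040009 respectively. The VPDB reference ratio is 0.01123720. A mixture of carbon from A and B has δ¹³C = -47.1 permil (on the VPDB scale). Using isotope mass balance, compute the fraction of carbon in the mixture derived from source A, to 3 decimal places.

δ_A = (0.01114963/0.01123720 − 1)×1000 = (0.992207 − 1)×1000 = -7.793 permil
δ_B = (0.01040009/0.01123720 − 1)×1000 = (0.925505 − 1)×1000 = -74.495 permil
f_A = (δ_mix − δ_B)/(δ_A − δ_B) = (-47.1 − (-74.495))/(-7.793 − (-74.495))
f_A = 27.395 / 66.702 = 0.4107

0.411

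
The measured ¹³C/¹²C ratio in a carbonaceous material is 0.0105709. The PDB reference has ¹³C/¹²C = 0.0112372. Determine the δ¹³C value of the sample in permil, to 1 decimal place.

-59.3 permil

δ¹³C = (R_sample / R_standard − 1) × 1000
R_sample / R_standard = 0.0105709 / 0.0112372 = 0.940706
δ¹³C = (0.940706 − 1) × 1000 = -59.29 permil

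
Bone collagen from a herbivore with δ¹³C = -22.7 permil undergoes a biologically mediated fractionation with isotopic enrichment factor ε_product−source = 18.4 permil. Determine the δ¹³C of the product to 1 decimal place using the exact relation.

To first order, δ_product ≈ δ_source + ε = -4.3 permil.
Exactly, δ_product = (δ_source + 1000)·(ε/1000 + 1) − 1000.
δ_product = (-22.7 + 1000) × (18.4/1000 + 1) − 1000
δ_product = -4.72 permil

-4.7 permil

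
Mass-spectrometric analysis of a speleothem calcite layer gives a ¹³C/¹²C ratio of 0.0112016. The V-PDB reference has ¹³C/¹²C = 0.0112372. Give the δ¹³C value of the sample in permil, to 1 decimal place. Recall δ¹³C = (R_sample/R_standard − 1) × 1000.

-3.2 permil

δ¹³C = (R_sample / R_standard − 1) × 1000
R_sample / R_standard = 0.0112016 / 0.0112372 = 0.996832
δ¹³C = (0.996832 − 1) × 1000 = -3.17 permil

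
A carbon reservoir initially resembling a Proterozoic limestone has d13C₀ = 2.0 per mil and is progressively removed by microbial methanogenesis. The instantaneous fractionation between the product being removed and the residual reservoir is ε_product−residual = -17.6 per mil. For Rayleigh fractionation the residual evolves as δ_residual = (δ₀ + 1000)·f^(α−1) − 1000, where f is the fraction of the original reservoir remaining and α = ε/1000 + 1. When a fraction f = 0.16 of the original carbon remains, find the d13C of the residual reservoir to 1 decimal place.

34.8 per mil

Rayleigh residual: δ_res = (δ₀ + 1000)·f^(α−1) − 1000
α = ε/1000 + 1 = 0.98240, so α − 1 = -0.01760
f^(α−1) = 0.16^(-0.01760) = 1.032779
δ_res = (2.0 + 1000) × 1.032779 − 1000 = 1034.845 − 1000 = 34.84 per mil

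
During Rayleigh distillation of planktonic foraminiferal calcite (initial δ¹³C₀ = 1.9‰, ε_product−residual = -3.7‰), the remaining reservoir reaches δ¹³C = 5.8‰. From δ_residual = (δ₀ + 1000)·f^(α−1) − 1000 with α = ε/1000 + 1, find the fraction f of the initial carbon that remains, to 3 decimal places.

0.350

α − 1 = ε/1000 = -0.0037
(δ_res + 1000)/(δ₀ + 1000) = (5.8 + 1000)/(1.9 + 1000) = 1005.8/1001.9 = 1.003893
f = 1.003893^(1/-0.0037) = exp(ln(1.003893)/-0.0037) = exp(0.00389/-0.0037)
f = exp(-1.0500) = 0.3499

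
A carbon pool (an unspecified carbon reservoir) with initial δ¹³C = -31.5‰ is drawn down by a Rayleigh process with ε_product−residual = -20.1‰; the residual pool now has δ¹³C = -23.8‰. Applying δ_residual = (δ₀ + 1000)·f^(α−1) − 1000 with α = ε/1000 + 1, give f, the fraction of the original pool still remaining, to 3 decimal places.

0.674

α − 1 = ε/1000 = -0.0201
(δ_res + 1000)/(δ₀ + 1000) = (-23.8 + 1000)/(-31.5 + 1000) = 976.2/968.5 = 1.007950
f = 1.007950^(1/-0.0201) = exp(ln(1.007950)/-0.0201) = exp(0.00792/-0.0201)
f = exp(-0.3940) = 0.6744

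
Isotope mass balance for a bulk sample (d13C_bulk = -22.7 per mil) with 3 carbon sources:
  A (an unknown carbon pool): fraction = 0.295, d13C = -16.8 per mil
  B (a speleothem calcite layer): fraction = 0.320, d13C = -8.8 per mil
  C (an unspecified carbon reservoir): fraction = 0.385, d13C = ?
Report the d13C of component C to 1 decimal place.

-38.8 per mil

Isotope mass balance: δ_bulk = Σ fᵢ·δᵢ.
-22.7 = 0.295×(-16.8) + 0.320×(-8.8) + 0.385×δ_C
0.385·δ_C = -22.7 − (-7.772) = -14.928
δ_C = -14.928 / 0.385 = -38.77 per mil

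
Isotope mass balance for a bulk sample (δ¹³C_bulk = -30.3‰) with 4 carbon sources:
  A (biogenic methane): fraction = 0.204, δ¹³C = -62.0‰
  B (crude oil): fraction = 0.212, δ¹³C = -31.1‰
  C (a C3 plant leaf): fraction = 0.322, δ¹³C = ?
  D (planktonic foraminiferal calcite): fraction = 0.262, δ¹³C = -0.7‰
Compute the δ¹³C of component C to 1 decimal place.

Isotope mass balance: δ_bulk = Σ fᵢ·δᵢ.
-30.3 = 0.204×(-62.0) + 0.212×(-31.1) + 0.322×δ_C + 0.262×(-0.7)
0.322·δ_C = -30.3 − (-19.425) = -10.875
δ_C = -10.875 / 0.322 = -33.77‰

-33.8‰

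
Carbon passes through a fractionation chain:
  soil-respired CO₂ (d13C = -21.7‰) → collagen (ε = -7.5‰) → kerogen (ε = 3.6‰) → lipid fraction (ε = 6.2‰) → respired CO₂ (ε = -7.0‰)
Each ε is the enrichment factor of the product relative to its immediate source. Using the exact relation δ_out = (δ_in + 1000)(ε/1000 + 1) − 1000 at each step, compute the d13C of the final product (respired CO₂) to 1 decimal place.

-26.4‰

step 1: δ = (-21.70 + 1000)·(-7.5/1000 + 1) − 1000 = -29.04‰
step 2: δ = (-29.04 + 1000)·(3.6/1000 + 1) − 1000 = -25.54‰
step 3: δ = (-25.54 + 1000)·(6.2/1000 + 1) − 1000 = -19.50‰
step 4: δ = (-19.50 + 1000)·(-7.0/1000 + 1) − 1000 = -26.36‰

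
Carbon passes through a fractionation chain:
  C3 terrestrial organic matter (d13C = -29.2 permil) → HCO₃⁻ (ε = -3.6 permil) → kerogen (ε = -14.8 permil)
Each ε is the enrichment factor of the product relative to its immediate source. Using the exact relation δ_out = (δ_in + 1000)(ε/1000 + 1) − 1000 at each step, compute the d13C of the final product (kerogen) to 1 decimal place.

step 1: δ = (-29.20 + 1000)·(-3.6/1000 + 1) − 1000 = -32.69 permil
step 2: δ = (-32.69 + 1000)·(-14.8/1000 + 1) − 1000 = -47.01 permil

-47.0 permil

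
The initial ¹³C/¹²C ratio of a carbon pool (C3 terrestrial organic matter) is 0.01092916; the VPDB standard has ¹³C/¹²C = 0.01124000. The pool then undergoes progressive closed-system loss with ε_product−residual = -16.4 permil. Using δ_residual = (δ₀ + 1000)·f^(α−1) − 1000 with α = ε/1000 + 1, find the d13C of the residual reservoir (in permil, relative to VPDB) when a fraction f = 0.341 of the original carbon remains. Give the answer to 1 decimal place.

-10.3 permil

δ₀ = (0.01092916/0.01124000 − 1)×1000 = (0.972345 − 1)×1000 = -27.655 permil
α − 1 = ε/1000 = -0.0164
f^(α−1) = 0.341^(-0.0164) = 1.017801
δ_res = (-27.655 + 1000) × 1.017801 − 1000 = 989.654 − 1000 = -10.35 permil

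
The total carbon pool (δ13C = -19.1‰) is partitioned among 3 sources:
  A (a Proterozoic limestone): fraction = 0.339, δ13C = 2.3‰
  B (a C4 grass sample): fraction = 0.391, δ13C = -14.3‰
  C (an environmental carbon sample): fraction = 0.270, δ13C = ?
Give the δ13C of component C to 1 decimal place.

Isotope mass balance: δ_bulk = Σ fᵢ·δᵢ.
-19.1 = 0.339×(2.3) + 0.391×(-14.3) + 0.270×δ_C
0.270·δ_C = -19.1 − (-4.812) = -14.288
δ_C = -14.288 / 0.270 = -52.92‰

-52.9‰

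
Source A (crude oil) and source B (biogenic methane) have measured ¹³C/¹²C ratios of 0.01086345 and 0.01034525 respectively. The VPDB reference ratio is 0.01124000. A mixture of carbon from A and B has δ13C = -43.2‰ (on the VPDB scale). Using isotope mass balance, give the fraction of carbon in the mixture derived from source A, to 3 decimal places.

0.790

δ_A = (0.01086345/0.01124000 − 1)×1000 = (0.966499 − 1)×1000 = -33.501‰
δ_B = (0.01034525/0.01124000 − 1)×1000 = (0.920396 − 1)×1000 = -79.604‰
f_A = (δ_mix − δ_B)/(δ_A − δ_B) = (-43.2 − (-79.604))/(-33.501 − (-79.604))
f_A = 36.404 / 46.103 = 0.7896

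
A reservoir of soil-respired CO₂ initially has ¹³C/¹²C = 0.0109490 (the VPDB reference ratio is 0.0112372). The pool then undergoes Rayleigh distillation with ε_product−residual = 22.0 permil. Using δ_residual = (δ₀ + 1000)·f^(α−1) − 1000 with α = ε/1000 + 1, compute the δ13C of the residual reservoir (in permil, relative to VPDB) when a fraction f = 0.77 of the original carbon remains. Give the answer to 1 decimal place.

-31.2 permil

δ₀ = (0.0109490/0.0112372 − 1)×1000 = (0.974353 − 1)×1000 = -25.647 permil
α − 1 = ε/1000 = 0.0220
f^(α−1) = 0.77^(0.0220) = 0.994266
δ_res = (-25.647 + 1000) × 0.994266 − 1000 = 968.767 − 1000 = -31.23 permil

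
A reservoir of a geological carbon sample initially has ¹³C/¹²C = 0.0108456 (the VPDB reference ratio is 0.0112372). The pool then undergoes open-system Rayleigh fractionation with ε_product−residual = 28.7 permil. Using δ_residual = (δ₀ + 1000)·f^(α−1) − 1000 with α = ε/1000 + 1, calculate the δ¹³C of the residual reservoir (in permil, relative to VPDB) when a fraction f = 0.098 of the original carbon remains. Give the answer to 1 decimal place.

-97.1 permil

δ₀ = (0.0108456/0.0112372 − 1)×1000 = (0.965151 − 1)×1000 = -34.849 permil
α − 1 = ε/1000 = 0.0287
f^(α−1) = 0.098^(0.0287) = 0.935509
δ_res = (-34.849 + 1000) × 0.935509 − 1000 = 902.908 − 1000 = -97.09 permil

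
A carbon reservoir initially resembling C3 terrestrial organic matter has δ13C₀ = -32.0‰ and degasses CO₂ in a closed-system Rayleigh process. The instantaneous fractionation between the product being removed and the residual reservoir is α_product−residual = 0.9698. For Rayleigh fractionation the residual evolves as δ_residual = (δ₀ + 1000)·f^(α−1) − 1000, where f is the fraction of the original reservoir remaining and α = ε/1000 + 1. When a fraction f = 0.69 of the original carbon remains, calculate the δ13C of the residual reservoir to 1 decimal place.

Rayleigh residual: δ_res = (δ₀ + 1000)·f^(α−1) − 1000
α − 1 = -0.03020
f^(α−1) = 0.69^(-0.03020) = 1.011269
δ_res = (-32.0 + 1000) × 1.011269 − 1000 = 978.909 − 1000 = -21.09‰

-21.1‰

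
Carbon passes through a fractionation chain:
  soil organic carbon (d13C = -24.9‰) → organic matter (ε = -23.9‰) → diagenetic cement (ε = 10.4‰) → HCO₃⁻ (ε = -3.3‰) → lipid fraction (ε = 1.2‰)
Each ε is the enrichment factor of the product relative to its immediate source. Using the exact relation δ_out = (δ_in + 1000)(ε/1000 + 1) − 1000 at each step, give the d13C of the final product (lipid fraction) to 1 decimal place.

step 1: δ = (-24.90 + 1000)·(-23.9/1000 + 1) − 1000 = -48.20‰
step 2: δ = (-48.20 + 1000)·(10.4/1000 + 1) − 1000 = -38.31‰
step 3: δ = (-38.31 + 1000)·(-3.3/1000 + 1) − 1000 = -41.48‰
step 4: δ = (-41.48 + 1000)·(1.2/1000 + 1) − 1000 = -40.33‰

-40.3‰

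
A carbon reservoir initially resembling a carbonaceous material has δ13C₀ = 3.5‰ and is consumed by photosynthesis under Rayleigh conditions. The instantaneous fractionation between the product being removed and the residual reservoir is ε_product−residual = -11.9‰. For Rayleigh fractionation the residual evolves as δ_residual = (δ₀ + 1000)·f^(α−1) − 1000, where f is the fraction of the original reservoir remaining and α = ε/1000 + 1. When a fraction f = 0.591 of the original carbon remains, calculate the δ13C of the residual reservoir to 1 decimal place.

Rayleigh residual: δ_res = (δ₀ + 1000)·f^(α−1) − 1000
α = ε/1000 + 1 = 0.98810, so α − 1 = -0.01190
f^(α−1) = 0.591^(-0.01190) = 1.006278
δ_res = (3.5 + 1000) × 1.006278 − 1000 = 1009.800 − 1000 = 9.80‰

9.8‰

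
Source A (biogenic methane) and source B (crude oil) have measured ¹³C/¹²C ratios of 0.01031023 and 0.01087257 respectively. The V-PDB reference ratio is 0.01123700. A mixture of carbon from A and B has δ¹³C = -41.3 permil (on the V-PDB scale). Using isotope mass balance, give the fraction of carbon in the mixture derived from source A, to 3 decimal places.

0.177

δ_A = (0.01031023/0.01123700 − 1)×1000 = (0.917525 − 1)×1000 = -82.475 permil
δ_B = (0.01087257/0.01123700 − 1)×1000 = (0.967569 − 1)×1000 = -32.431 permil
f_A = (δ_mix − δ_B)/(δ_A − δ_B) = (-41.3 − (-32.431))/(-82.475 − (-32.431))
f_A = -8.869 / -50.044 = 0.1772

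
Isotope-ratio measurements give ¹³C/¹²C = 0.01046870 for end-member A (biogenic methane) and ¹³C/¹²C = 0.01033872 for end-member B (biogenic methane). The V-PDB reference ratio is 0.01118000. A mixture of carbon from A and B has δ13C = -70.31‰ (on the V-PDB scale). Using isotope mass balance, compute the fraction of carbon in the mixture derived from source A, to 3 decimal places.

0.425

δ_A = (0.01046870/0.01118000 − 1)×1000 = (0.936377 − 1)×1000 = -63.623‰
δ_B = (0.01033872/0.01118000 − 1)×1000 = (0.924751 − 1)×1000 = -75.249‰
f_A = (δ_mix − δ_B)/(δ_A − δ_B) = (-70.31 − (-75.249))/(-63.623 − (-75.249))
f_A = 4.939 / 11.626 = 0.4248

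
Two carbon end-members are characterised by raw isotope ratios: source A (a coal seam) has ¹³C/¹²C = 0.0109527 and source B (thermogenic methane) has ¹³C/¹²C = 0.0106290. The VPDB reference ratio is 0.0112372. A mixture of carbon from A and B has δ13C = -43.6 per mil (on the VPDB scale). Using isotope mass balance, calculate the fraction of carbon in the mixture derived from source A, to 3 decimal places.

δ_A = (0.0109527/0.0112372 − 1)×1000 = (0.974682 − 1)×1000 = -25.318 per mil
δ_B = (0.0106290/0.0112372 − 1)×1000 = (0.945876 − 1)×1000 = -54.124 per mil
f_A = (δ_mix − δ_B)/(δ_A − δ_B) = (-43.6 − (-54.124))/(-25.318 − (-54.124))
f_A = 10.524 / 28.806 = 0.3653

0.365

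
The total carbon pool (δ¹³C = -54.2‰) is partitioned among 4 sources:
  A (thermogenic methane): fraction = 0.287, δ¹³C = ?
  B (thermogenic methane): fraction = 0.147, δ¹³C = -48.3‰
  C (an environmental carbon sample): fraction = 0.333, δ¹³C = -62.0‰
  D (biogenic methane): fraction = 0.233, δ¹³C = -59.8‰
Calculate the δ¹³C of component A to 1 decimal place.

Isotope mass balance: δ_bulk = Σ fᵢ·δᵢ.
-54.2 = 0.287×δ_A + 0.147×(-48.3) + 0.333×(-62.0) + 0.233×(-59.8)
0.287·δ_A = -54.2 − (-41.680) = -12.520
δ_A = -12.520 / 0.287 = -43.63‰

-43.6‰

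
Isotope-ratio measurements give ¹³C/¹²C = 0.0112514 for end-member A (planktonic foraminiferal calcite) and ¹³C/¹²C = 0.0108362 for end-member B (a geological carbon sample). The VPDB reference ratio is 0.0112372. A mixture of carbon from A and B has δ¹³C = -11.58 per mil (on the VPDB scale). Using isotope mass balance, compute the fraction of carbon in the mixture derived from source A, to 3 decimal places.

δ_A = (0.0112514/0.0112372 − 1)×1000 = (1.001264 − 1)×1000 = 1.264 per mil
δ_B = (0.0108362/0.0112372 − 1)×1000 = (0.964315 − 1)×1000 = -35.685 per mil
f_A = (δ_mix − δ_B)/(δ_A − δ_B) = (-11.58 − (-35.685))/(1.264 − (-35.685))
f_A = 24.105 / 36.949 = 0.6524

0.652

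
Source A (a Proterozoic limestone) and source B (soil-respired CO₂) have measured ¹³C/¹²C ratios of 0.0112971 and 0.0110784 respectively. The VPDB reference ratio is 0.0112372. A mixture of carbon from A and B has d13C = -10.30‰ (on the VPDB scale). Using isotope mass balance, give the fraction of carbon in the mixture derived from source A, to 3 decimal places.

0.197

δ_A = (0.0112971/0.0112372 − 1)×1000 = (1.005331 − 1)×1000 = 5.331‰
δ_B = (0.0110784/0.0112372 − 1)×1000 = (0.985868 − 1)×1000 = -14.132‰
f_A = (δ_mix − δ_B)/(δ_A − δ_B) = (-10.30 − (-14.132))/(5.331 − (-14.132))
f_A = 3.832 / 19.462 = 0.1969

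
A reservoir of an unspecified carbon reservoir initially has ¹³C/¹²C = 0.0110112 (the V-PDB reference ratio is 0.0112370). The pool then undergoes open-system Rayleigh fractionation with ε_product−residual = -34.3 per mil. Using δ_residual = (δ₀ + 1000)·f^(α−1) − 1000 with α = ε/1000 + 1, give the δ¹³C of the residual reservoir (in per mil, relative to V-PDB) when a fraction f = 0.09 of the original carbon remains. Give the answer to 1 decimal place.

δ₀ = (0.0110112/0.0112370 − 1)×1000 = (0.979906 − 1)×1000 = -20.094 per mil
α − 1 = ε/1000 = -0.0343
f^(α−1) = 0.09^(-0.0343) = 1.086099
δ_res = (-20.094 + 1000) × 1.086099 − 1000 = 1064.275 − 1000 = 64.27 per mil

64.3 per mil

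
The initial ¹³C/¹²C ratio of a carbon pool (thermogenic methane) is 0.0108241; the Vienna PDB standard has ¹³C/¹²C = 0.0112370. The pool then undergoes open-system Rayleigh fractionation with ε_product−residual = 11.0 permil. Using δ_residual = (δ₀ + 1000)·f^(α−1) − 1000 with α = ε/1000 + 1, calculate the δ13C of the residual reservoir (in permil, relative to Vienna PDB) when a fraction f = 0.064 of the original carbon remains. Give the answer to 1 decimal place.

δ₀ = (0.0108241/0.0112370 − 1)×1000 = (0.963255 − 1)×1000 = -36.745 permil
α − 1 = ε/1000 = 0.0110
f^(α−1) = 0.064^(0.0110) = 0.970215
δ_res = (-36.745 + 1000) × 0.970215 − 1000 = 934.565 − 1000 = -65.44 permil

-65.4 permil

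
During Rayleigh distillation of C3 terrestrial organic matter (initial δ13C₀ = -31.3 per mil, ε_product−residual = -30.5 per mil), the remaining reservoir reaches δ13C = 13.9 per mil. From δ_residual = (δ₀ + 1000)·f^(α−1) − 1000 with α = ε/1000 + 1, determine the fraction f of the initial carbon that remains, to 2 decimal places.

α − 1 = ε/1000 = -0.0305
(δ_res + 1000)/(δ₀ + 1000) = (13.9 + 1000)/(-31.3 + 1000) = 1013.9/968.7 = 1.046660
f = 1.046660^(1/-0.0305) = exp(ln(1.046660)/-0.0305) = exp(0.04560/-0.0305)
f = exp(-1.4952) = 0.2242

0.22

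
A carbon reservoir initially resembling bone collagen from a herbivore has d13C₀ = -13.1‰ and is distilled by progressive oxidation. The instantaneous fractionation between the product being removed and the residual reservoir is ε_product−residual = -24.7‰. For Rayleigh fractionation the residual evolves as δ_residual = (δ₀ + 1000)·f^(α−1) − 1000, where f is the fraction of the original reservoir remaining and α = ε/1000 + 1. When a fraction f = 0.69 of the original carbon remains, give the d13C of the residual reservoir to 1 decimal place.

-4.0‰

Rayleigh residual: δ_res = (δ₀ + 1000)·f^(α−1) − 1000
α = ε/1000 + 1 = 0.97530, so α − 1 = -0.02470
f^(α−1) = 0.69^(-0.02470) = 1.009207
δ_res = (-13.1 + 1000) × 1.009207 − 1000 = 995.987 − 1000 = -4.01‰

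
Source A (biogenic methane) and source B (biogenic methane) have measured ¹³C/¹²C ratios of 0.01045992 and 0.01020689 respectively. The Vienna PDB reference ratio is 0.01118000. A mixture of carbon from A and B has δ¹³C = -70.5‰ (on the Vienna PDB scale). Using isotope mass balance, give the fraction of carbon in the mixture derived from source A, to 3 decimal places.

δ_A = (0.01045992/0.01118000 − 1)×1000 = (0.935592 − 1)×1000 = -64.408‰
δ_B = (0.01020689/0.01118000 − 1)×1000 = (0.912960 − 1)×1000 = -87.040‰
f_A = (δ_mix − δ_B)/(δ_A − δ_B) = (-70.5 − (-87.040))/(-64.408 − (-87.040))
f_A = 16.540 / 22.632 = 0.7308

0.731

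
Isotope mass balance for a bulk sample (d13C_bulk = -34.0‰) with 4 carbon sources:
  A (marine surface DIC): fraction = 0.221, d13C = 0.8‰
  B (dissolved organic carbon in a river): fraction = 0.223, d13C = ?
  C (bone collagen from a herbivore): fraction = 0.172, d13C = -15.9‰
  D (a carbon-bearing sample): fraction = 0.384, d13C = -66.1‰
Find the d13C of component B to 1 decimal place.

-27.2‰

Isotope mass balance: δ_bulk = Σ fᵢ·δᵢ.
-34.0 = 0.221×(0.8) + 0.223×δ_B + 0.172×(-15.9) + 0.384×(-66.1)
0.223·δ_B = -34.0 − (-27.940) = -6.060
δ_B = -6.060 / 0.223 = -27.17‰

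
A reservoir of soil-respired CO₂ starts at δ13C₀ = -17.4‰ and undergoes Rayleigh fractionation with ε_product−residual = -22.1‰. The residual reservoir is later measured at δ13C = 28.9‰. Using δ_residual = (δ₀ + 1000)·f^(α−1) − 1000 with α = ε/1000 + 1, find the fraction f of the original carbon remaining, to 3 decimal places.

α − 1 = ε/1000 = -0.0221
(δ_res + 1000)/(δ₀ + 1000) = (28.9 + 1000)/(-17.4 + 1000) = 1028.9/982.6 = 1.047120
f = 1.047120^(1/-0.0221) = exp(ln(1.047120)/-0.0221) = exp(0.04604/-0.0221)
f = exp(-2.0834) = 0.1245

0.125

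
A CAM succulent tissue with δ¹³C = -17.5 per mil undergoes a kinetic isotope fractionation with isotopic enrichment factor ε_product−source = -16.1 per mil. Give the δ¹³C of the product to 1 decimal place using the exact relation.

Exactly, δ_product = (δ_source + 1000)·(ε/1000 + 1) − 1000.
δ_product = (-17.5 + 1000) × (-16.1/1000 + 1) − 1000
δ_product = -33.32 per mil

-33.3 per mil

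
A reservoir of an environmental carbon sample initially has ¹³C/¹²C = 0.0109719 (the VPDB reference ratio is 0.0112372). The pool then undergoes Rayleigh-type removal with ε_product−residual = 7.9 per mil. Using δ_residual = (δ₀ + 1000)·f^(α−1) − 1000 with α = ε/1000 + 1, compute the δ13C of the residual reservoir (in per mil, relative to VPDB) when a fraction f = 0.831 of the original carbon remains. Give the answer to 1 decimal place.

δ₀ = (0.0109719/0.0112372 − 1)×1000 = (0.976391 − 1)×1000 = -23.609 per mil
α − 1 = ε/1000 = 0.0079
f^(α−1) = 0.831^(0.0079) = 0.998539
δ_res = (-23.609 + 1000) × 0.998539 − 1000 = 974.964 − 1000 = -25.04 per mil

-25.0 per mil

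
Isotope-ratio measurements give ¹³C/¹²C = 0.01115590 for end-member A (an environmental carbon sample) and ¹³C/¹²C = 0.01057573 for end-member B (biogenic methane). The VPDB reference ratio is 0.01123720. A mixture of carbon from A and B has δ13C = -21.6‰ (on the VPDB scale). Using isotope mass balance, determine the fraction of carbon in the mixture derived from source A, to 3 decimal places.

δ_A = (0.01115590/0.01123720 − 1)×1000 = (0.992765 − 1)×1000 = -7.235‰
δ_B = (0.01057573/0.01123720 − 1)×1000 = (0.941136 − 1)×1000 = -58.864‰
f_A = (δ_mix − δ_B)/(δ_A − δ_B) = (-21.6 − (-58.864))/(-7.235 − (-58.864))
f_A = 37.264 / 51.629 = 0.7218

0.722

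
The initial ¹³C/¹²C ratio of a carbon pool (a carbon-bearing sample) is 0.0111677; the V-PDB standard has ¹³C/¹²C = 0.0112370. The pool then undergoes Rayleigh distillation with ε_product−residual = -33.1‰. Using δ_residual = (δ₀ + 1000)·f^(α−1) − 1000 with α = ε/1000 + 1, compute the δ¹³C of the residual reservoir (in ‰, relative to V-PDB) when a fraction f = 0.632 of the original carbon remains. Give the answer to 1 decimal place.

δ₀ = (0.0111677/0.0112370 − 1)×1000 = (0.993833 − 1)×1000 = -6.167‰
α − 1 = ε/1000 = -0.0331
f^(α−1) = 0.632^(-0.0331) = 1.015304
δ_res = (-6.167 + 1000) × 1.015304 − 1000 = 1009.043 − 1000 = 9.04‰

9.0‰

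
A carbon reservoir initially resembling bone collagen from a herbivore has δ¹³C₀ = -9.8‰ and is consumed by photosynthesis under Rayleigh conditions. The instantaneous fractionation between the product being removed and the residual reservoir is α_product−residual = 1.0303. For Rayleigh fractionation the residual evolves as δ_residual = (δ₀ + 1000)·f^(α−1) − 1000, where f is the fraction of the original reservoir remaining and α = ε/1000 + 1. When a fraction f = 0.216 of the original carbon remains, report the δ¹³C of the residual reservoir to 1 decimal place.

Rayleigh residual: δ_res = (δ₀ + 1000)·f^(α−1) − 1000
α − 1 = 0.03030
f^(α−1) = 0.216^(0.03030) = 0.954628
δ_res = (-9.8 + 1000) × 0.954628 − 1000 = 945.272 − 1000 = -54.73‰

-54.7‰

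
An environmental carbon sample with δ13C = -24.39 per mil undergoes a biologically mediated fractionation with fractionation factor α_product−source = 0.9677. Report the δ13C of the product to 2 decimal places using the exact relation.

δ_product = (δ_source + 1000)·α − 1000
δ_product = (-24.39 + 1000) × 0.9677 − 1000
δ_product = 944.098 − 1000 = -55.902 per mil

-55.90 per mil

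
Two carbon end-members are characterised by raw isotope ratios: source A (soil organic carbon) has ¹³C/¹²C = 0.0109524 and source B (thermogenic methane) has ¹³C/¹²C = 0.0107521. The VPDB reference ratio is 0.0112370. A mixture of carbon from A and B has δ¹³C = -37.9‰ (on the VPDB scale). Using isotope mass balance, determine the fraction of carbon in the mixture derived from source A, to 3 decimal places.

δ_A = (0.0109524/0.0112370 − 1)×1000 = (0.974673 − 1)×1000 = -25.327‰
δ_B = (0.0107521/0.0112370 − 1)×1000 = (0.956848 − 1)×1000 = -43.152‰
f_A = (δ_mix − δ_B)/(δ_A − δ_B) = (-37.9 − (-43.152))/(-25.327 − (-43.152))
f_A = 5.252 / 17.825 = 0.2946

0.295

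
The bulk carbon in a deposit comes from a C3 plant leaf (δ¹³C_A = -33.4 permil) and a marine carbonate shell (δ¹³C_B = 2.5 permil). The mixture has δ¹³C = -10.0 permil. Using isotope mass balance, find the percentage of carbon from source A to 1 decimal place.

δ_mix = f_A·δ_A + (1 − f_A)·δ_B  ⇒  f_A = (δ_mix − δ_B)/(δ_A − δ_B)
f_A = (-10.0 − (2.5)) / (-33.4 − (2.5))
f_A = -12.5 / -35.9 = 0.3482

34.8%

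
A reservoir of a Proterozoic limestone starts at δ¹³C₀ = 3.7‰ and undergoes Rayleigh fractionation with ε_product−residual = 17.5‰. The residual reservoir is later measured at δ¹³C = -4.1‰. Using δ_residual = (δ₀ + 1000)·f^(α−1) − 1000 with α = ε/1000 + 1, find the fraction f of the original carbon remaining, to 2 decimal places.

α − 1 = ε/1000 = 0.0175
(δ_res + 1000)/(δ₀ + 1000) = (-4.1 + 1000)/(3.7 + 1000) = 995.9/1003.7 = 0.992229
f = 0.992229^(1/0.0175) = exp(ln(0.992229)/0.0175) = exp(-0.00780/0.0175)
f = exp(-0.4458) = 0.6403

0.64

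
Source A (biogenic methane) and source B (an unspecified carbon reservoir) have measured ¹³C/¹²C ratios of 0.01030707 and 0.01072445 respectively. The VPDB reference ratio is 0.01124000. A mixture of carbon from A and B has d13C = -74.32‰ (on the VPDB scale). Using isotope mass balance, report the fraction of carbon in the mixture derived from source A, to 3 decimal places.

δ_A = (0.01030707/0.01124000 − 1)×1000 = (0.916999 − 1)×1000 = -83.001‰
δ_B = (0.01072445/0.01124000 − 1)×1000 = (0.954133 − 1)×1000 = -45.867‰
f_A = (δ_mix − δ_B)/(δ_A − δ_B) = (-74.32 − (-45.867))/(-83.001 − (-45.867))
f_A = -28.453 / -37.133 = 0.7662

0.766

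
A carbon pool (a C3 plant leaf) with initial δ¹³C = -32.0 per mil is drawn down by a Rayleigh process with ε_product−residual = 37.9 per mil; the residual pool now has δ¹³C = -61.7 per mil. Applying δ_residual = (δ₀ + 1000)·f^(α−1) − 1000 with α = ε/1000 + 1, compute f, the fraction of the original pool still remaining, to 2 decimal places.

α − 1 = ε/1000 = 0.0379
(δ_res + 1000)/(δ₀ + 1000) = (-61.7 + 1000)/(-32.0 + 1000) = 938.3/968.0 = 0.969318
f = 0.969318^(1/0.0379) = exp(ln(0.969318)/0.0379) = exp(-0.03116/0.0379)
f = exp(-0.8222) = 0.4395

0.44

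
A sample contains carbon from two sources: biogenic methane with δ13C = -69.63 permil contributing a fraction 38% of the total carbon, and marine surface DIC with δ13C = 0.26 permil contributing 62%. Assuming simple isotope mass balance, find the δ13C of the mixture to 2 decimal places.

δ_mix = f_A·δ_A + f_B·δ_B
δ_mix = 0.38 × (-69.63) + 0.62 × (0.26)
δ_mix = -26.459 + 0.161 = -26.298 permil

-26.30 permil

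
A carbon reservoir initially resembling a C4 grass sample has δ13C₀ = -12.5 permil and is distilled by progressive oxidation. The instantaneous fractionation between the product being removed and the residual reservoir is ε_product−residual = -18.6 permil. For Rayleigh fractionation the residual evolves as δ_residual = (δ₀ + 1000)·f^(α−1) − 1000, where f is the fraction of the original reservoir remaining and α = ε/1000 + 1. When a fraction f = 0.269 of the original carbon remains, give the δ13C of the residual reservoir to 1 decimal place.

11.9 permil

Rayleigh residual: δ_res = (δ₀ + 1000)·f^(α−1) − 1000
α = ε/1000 + 1 = 0.98140, so α − 1 = -0.01860
f^(α−1) = 0.269^(-0.01860) = 1.024723
δ_res = (-12.5 + 1000) × 1.024723 − 1000 = 1011.914 − 1000 = 11.91 permil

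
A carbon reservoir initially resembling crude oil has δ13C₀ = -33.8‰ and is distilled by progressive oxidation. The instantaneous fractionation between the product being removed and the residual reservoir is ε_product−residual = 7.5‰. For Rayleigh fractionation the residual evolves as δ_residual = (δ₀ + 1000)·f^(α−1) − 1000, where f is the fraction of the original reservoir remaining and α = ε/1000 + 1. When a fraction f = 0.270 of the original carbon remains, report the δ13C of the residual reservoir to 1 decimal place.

-43.2‰

Rayleigh residual: δ_res = (δ₀ + 1000)·f^(α−1) − 1000
α = ε/1000 + 1 = 1.00750, so α − 1 = 0.00750
f^(α−1) = 0.270^(0.00750) = 0.990228
δ_res = (-33.8 + 1000) × 0.990228 − 1000 = 956.758 − 1000 = -43.24‰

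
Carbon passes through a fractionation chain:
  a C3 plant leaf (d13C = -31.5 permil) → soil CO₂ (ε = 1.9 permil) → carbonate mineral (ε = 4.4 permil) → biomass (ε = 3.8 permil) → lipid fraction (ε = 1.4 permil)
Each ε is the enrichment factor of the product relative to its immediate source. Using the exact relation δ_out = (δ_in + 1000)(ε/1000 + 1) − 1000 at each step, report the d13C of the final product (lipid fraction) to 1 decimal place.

-20.3 permil

step 1: δ = (-31.50 + 1000)·(1.9/1000 + 1) − 1000 = -29.66 permil
step 2: δ = (-29.66 + 1000)·(4.4/1000 + 1) − 1000 = -25.39 permil
step 3: δ = (-25.39 + 1000)·(3.8/1000 + 1) − 1000 = -21.69 permil
step 4: δ = (-21.69 + 1000)·(1.4/1000 + 1) − 1000 = -20.32 permil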